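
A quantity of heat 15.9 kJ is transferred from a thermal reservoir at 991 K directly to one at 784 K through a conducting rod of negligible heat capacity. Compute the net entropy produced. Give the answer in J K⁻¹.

ΔS_hot = −Q/T_H = −15900/991 = -16.04 J/K and ΔS_cold = +Q/T_C = 15900/784 = 20.28 J/K.
ΔS_total = -16.04 + 20.28 = 4.24 J/K, positive as the second law requires.

ΔS_total = 4.24 J/K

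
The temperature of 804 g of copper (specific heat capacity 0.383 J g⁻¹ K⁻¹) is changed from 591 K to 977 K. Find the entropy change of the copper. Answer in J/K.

ΔS = 155 J/K

ΔS = ∫dQ_rev/T = m c ln(T₂/T₁) = 804 × 0.383 × ln(977/591) = 155 J/K.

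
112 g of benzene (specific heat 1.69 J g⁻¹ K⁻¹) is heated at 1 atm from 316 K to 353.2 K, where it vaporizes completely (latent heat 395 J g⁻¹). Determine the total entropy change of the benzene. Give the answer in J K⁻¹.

ΔS = 146 J/K

Warming step: ΔS₁ = m c ln(T_tr/T_i) = 112 × 1.69 × ln(353.2/316) = 21.07 J/K.
Phase change: ΔS₂ = +mL/T_tr = 112 × 395 / 353.2 = 125.3 J/K.
ΔS_total = (21.07) + (125.3) = 146 J/K.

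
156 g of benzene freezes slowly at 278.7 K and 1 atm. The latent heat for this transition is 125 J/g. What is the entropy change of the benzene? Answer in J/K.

ΔS = -70 J/K

Heat released by the substance: Q = −mL = −156 × 125 = −19500 J.
At constant T, ΔS = Q_rev/T = −19500 / 278.7 = -70 J/K.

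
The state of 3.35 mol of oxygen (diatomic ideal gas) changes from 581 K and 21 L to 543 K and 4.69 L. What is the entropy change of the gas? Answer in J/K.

Entropy is a state function: ΔS = nC_V ln(T₂/T₁) + nR ln(V₂/V₁), with C_V = 5R/2 = 20.79 J mol⁻¹ K⁻¹ for a diatomic ideal gas.
ΔS = 3.35 × [20.79 × ln(543/581) + 8.314 × ln(4.69/21)] = -46.5 J/K.

ΔS = -46.5 J/K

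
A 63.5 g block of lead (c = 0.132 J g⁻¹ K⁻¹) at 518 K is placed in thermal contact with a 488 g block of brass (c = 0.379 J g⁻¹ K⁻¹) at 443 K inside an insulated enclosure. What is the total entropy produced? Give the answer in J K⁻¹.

ΔS_total = 0.103 J/K

Energy balance: T_f = (m₁c₁T₁ + m₂c₂T₂)/(m₁c₁ + m₂c₂) = 446.25 K.
ΔS₁ = m₁c₁ ln(T_f/T₁) = 8.382 × ln(446.25/518) = -1.25 J/K.
ΔS₂ = m₂c₂ ln(T_f/T₂) = 184.952 × ln(446.25/443) = 1.353 J/K.
ΔS_total = -1.25 + 1.353 = 0.103 J/K.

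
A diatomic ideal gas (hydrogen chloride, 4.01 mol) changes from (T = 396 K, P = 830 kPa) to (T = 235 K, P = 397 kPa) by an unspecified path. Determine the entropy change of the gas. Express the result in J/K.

ΔS = nC_p ln(T₂/T₁) − nR ln(P₂/P₁), with C_p = 7R/2 = 29.1 J mol⁻¹ K⁻¹ for a diatomic ideal gas.
ΔS = 4.01 × [29.1 × ln(235/396) − 8.314 × ln(397/830)] = -36.3 J/K.

ΔS = -36.3 J/K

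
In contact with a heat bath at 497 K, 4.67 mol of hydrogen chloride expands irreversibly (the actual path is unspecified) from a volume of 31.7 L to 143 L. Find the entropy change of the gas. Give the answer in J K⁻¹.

ΔS_gas = 58.5 J/K

Entropy is a state function, so ΔS_gas depends only on the end states.
For an isothermal ideal gas ΔS_gas = nR ln(V₂/V₁) = 4.67 × 8.314 × ln(143/31.7) = 58.5 J/K.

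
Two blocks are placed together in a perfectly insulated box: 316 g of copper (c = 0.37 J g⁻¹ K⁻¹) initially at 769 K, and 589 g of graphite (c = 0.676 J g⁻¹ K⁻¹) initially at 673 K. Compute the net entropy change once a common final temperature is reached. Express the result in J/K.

Energy balance: T_f = (m₁c₁T₁ + m₂c₂T₂)/(m₁c₁ + m₂c₂) = 694.79 K.
ΔS₁ = m₁c₁ ln(T_f/T₁) = 116.92 × ln(694.79/769) = -11.865 J/K.
ΔS₂ = m₂c₂ ln(T_f/T₂) = 398.164 × ln(694.79/673) = 12.688 J/K.
ΔS_total = -11.865 + 12.688 = 0.823 J/K.

ΔS_total = 0.823 J/K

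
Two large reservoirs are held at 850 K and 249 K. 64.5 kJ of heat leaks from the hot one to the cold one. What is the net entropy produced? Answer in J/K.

ΔS_hot = −Q/T_H = −64500/850 = -75.88 J/K and ΔS_cold = +Q/T_C = 64500/249 = 259 J/K.
ΔS_total = -75.88 + 259 = 183 J/K, positive as the second law requires.

ΔS_total = 183 J/K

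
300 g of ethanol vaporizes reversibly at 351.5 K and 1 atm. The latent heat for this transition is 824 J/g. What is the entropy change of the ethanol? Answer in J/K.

ΔS = 703 J/K

Heat absorbed by the substance: Q = mL = 300 × 824 = 247200 J.
At constant T, ΔS = Q_rev/T = 247200 / 351.5 = 703 J/K.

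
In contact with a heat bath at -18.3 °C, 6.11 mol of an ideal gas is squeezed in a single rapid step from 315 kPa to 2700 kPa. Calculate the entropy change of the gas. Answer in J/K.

Entropy is a state function, so ΔS_gas depends only on the end states.
For an isothermal ideal gas ΔS_gas = nR ln(P₁/P₂) = 6.11 × 8.314 × ln(315/2700) = -109 J/K.

ΔS_gas = -109 J/K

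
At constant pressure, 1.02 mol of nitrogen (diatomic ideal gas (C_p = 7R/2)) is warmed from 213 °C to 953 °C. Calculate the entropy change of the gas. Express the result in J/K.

ΔS = 27.5 J/K

In kelvin: T₁ = 486.15 K, T₂ = 1226.15 K. At constant pressure, ΔS = nC_p ln(T₂/T₁) with C_p = 7R/2 = 29.1 J mol⁻¹ K⁻¹.
ΔS = 1.02 × 29.1 × ln(1226.15/486.15) = 27.5 J/K.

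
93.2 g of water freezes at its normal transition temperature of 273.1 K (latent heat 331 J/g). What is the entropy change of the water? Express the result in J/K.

Heat released by the substance: Q = −mL = −93.2 × 331 = −30849.2 J.
At constant T, ΔS = Q_rev/T = −30849.2 / 273.1 = -113 J/K.

ΔS = -113 J/K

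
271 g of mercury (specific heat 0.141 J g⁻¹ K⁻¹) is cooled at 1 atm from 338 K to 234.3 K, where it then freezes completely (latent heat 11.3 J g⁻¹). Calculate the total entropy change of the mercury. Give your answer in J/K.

Cooling step: ΔS₁ = m c ln(T_tr/T_i) = 271 × 0.141 × ln(234.3/338) = -14 J/K.
Phase change: ΔS₂ = −mL/T_tr = −271 × 11.3 / 234.3 = -13.07 J/K.
ΔS_total = (-14) + (-13.07) = -27.1 J/K.

ΔS = -27.1 J/K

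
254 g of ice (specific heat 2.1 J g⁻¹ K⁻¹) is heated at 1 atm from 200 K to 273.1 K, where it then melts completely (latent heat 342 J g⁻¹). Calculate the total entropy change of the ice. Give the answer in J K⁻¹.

Warming step: ΔS₁ = m c ln(T_tr/T_i) = 254 × 2.1 × ln(273.1/200) = 166.2 J/K.
Phase change: ΔS₂ = +mL/T_tr = 254 × 342 / 273.1 = 318.1 J/K.
ΔS_total = (166.2) + (318.1) = 484 J/K.

ΔS = 484 J/K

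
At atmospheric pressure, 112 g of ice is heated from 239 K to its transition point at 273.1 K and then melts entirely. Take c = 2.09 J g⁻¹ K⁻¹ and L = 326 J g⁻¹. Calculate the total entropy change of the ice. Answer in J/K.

ΔS = 165 J/K

Warming step: ΔS₁ = m c ln(T_tr/T_i) = 112 × 2.09 × ln(273.1/239) = 31.22 J/K.
Phase change: ΔS₂ = +mL/T_tr = 112 × 326 / 273.1 = 133.7 J/K.
ΔS_total = (31.22) + (133.7) = 165 J/K.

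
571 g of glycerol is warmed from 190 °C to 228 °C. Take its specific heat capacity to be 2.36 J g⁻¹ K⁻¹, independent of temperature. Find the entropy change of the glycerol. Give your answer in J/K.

ΔS = 106 J/K

In kelvin: T₁ = 463.15 K, T₂ = 501.15 K. ΔS = ∫dQ_rev/T = m c ln(T₂/T₁) = 571 × 2.36 × ln(501.15/463.15) = 106 J/K.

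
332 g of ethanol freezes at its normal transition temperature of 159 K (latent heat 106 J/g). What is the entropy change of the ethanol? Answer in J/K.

Heat released by the substance: Q = −mL = −332 × 106 = −35192 J.
At constant T, ΔS = Q_rev/T = −35192 / 159 = -221 J/K.

ΔS = -221 J/K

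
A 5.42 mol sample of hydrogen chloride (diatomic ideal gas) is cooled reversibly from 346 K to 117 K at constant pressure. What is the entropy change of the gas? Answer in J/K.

At constant pressure, ΔS = nC_p ln(T₂/T₁) with C_p = 7R/2 = 29.1 J mol⁻¹ K⁻¹.
ΔS = 5.42 × 29.1 × ln(117/346) = -171 J/K.

ΔS = -171 J/K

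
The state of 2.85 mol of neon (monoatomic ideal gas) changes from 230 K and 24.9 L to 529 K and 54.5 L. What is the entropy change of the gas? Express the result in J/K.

ΔS = 48.2 J/K

Entropy is a state function: ΔS = nC_V ln(T₂/T₁) + nR ln(V₂/V₁), with C_V = 3R/2 = 12.47 J mol⁻¹ K⁻¹ for a monoatomic ideal gas.
ΔS = 2.85 × [12.47 × ln(529/230) + 8.314 × ln(54.5/24.9)] = 48.2 J/K.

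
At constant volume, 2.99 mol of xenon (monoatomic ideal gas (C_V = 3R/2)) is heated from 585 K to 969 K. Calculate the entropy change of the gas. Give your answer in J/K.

At constant volume, ΔS = nC_V ln(T₂/T₁) with C_V = 3R/2 = 12.47 J mol⁻¹ K⁻¹.
ΔS = 2.99 × 12.47 × ln(969/585) = 18.8 J/K.

ΔS = 18.8 J/K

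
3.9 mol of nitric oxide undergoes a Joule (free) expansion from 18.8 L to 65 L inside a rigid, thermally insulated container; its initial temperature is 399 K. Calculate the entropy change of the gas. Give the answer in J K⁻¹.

No heat is exchanged and no work is done, so the ideal-gas temperature stays constant.
Entropy is a state function; using a reversible isothermal path, ΔS_gas = nR ln(V₂/V₁) = 3.9 × 8.314 × ln(65/18.8) = 40.2 J/K.

ΔS_gas = 40.2 J/K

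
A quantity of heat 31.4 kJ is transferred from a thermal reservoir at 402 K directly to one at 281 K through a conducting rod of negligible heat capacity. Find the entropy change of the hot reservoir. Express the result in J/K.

The hot reservoir loses heat Q, so ΔS_hot = −Q/T_H = −31400/402 = -78.1 J/K.

ΔS_hot = -78.1 J/K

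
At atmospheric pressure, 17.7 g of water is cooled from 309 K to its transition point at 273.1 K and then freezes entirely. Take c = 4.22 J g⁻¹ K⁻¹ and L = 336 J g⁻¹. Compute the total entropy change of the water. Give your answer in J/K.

Cooling step: ΔS₁ = m c ln(T_tr/T_i) = 17.7 × 4.22 × ln(273.1/309) = -9.225 J/K.
Phase change: ΔS₂ = −mL/T_tr = −17.7 × 336 / 273.1 = -21.78 J/K.
ΔS_total = (-9.225) + (-21.78) = -31 J/K.

ΔS = -31 J/K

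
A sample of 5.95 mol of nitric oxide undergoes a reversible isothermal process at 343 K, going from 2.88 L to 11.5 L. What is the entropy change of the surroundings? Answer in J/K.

For an isothermal ideal gas ΔS_gas = nR ln(V₂/V₁) = 5.95 × 8.314 × ln(11.5/2.88) = 68.5 J/K.
The process is reversible, so ΔS_surr = −ΔS_gas = -68.5 J/K and ΔS_universe = 0.

ΔS_surr = -68.5 J/K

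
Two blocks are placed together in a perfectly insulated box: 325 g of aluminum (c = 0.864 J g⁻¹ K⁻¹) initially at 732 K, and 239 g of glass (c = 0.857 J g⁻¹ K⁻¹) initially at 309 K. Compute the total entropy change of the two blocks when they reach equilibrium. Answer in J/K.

ΔS_total = 41 J/K

Energy balance: T_f = (m₁c₁T₁ + m₂c₂T₂)/(m₁c₁ + m₂c₂) = 553.59 K.
ΔS₁ = m₁c₁ ln(T_f/T₁) = 280.8 × ln(553.59/732) = -78.44 J/K.
ΔS₂ = m₂c₂ ln(T_f/T₂) = 204.823 × ln(553.59/309) = 119.4 J/K.
ΔS_total = -78.44 + 119.4 = 41 J/K.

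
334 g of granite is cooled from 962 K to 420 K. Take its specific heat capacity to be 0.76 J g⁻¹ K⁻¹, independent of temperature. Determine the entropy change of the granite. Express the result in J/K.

ΔS = ∫dQ_rev/T = m c ln(T₂/T₁) = 334 × 0.76 × ln(420/962) = -210 J/K.

ΔS = -210 J/K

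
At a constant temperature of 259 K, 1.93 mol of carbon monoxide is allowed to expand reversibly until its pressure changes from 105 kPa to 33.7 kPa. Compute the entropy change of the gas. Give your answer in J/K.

ΔS_gas = 18.2 J/K

For an isothermal ideal gas ΔS_gas = nR ln(P₁/P₂) = 1.93 × 8.314 × ln(105/33.7) = 18.2 J/K.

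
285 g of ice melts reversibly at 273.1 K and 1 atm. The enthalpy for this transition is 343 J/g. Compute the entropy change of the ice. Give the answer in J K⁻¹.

Heat absorbed by the substance: Q = mL = 285 × 343 = 97755 J.
At constant T, ΔS = Q_rev/T = 97755 / 273.1 = 358 J/K.

ΔS = 358 J/K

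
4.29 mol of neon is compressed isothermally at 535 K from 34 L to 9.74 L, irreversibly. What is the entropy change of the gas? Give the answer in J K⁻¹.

Entropy is a state function, so ΔS_gas depends only on the end states.
For an isothermal ideal gas ΔS_gas = nR ln(V₂/V₁) = 4.29 × 8.314 × ln(9.74/34) = -44.6 J/K.

ΔS_gas = -44.6 J/K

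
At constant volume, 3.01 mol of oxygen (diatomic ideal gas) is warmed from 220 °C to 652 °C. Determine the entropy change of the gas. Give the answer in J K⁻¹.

In kelvin: T₁ = 493.15 K, T₂ = 925.15 K. At constant volume, ΔS = nC_V ln(T₂/T₁) with C_V = 5R/2 = 20.79 J mol⁻¹ K⁻¹.
ΔS = 3.01 × 20.79 × ln(925.15/493.15) = 39.4 J/K.

ΔS = 39.4 J/K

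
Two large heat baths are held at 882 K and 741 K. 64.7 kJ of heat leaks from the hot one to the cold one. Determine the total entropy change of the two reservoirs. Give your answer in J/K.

ΔS_total = 14 J/K

ΔS_hot = −Q/T_H = −64700/882 = -73.36 J/K and ΔS_cold = +Q/T_C = 64700/741 = 87.31 J/K.
ΔS_total = -73.36 + 87.31 = 14 J/K, positive as the second law requires.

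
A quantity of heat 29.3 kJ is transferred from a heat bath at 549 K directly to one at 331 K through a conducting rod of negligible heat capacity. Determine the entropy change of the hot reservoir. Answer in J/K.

ΔS_hot = -53.4 J/K

The hot reservoir loses heat Q, so ΔS_hot = −Q/T_H = −29300/549 = -53.4 J/K.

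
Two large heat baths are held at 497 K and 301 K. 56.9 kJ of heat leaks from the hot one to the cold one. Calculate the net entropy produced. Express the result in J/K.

ΔS_total = 74.5 J/K

ΔS_hot = −Q/T_H = −56900/497 = -114.5 J/K and ΔS_cold = +Q/T_C = 56900/301 = 189 J/K.
ΔS_total = -114.5 + 189 = 74.5 J/K, positive as the second law requires.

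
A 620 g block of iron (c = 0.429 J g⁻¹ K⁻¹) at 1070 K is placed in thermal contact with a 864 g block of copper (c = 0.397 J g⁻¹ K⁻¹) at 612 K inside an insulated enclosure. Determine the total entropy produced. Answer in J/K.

ΔS_total = 23.6 J/K

Energy balance: T_f = (m₁c₁T₁ + m₂c₂T₂)/(m₁c₁ + m₂c₂) = 812.03 K.
ΔS₁ = m₁c₁ ln(T_f/T₁) = 265.98 × ln(812.03/1070) = -73.38 J/K.
ΔS₂ = m₂c₂ ln(T_f/T₂) = 343.008 × ln(812.03/612) = 97.01 J/K.
ΔS_total = -73.38 + 97.01 = 23.6 J/K.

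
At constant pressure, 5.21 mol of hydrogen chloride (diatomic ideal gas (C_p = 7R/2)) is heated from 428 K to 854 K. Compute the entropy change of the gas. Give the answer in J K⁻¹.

ΔS = 105 J/K

At constant pressure, ΔS = nC_p ln(T₂/T₁) with C_p = 7R/2 = 29.1 J mol⁻¹ K⁻¹.
ΔS = 5.21 × 29.1 × ln(854/428) = 105 J/K.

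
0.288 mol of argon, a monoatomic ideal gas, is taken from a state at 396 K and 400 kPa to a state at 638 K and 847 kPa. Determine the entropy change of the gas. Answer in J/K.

ΔS = nC_p ln(T₂/T₁) − nR ln(P₂/P₁), with C_p = 5R/2 = 20.79 J mol⁻¹ K⁻¹ for a monoatomic ideal gas.
ΔS = 0.288 × [20.79 × ln(638/396) − 8.314 × ln(847/400)] = 1.06 J/K.

ΔS = 1.06 J/K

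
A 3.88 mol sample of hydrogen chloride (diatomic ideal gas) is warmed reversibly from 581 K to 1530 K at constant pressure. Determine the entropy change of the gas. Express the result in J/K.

At constant pressure, ΔS = nC_p ln(T₂/T₁) with C_p = 7R/2 = 29.1 J mol⁻¹ K⁻¹.
ΔS = 3.88 × 29.1 × ln(1530/581) = 109 J/K.

ΔS = 109 J/K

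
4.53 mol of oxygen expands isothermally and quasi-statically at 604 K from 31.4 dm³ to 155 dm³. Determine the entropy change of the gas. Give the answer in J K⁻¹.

ΔS_gas = 60.1 J/K

For an isothermal ideal gas ΔS_gas = nR ln(V₂/V₁) = 4.53 × 8.314 × ln(155/31.4) = 60.1 J/K.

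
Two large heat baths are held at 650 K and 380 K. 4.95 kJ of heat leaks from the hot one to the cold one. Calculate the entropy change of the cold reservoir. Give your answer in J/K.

The cold reservoir gains heat Q, so ΔS_cold = +Q/T_C = 4950/380 = 13 J/K.

ΔS_cold = 13 J/K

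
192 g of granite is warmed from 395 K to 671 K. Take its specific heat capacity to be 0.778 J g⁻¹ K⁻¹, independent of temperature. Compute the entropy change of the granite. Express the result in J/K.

ΔS = 79.2 J/K

ΔS = ∫dQ_rev/T = m c ln(T₂/T₁) = 192 × 0.778 × ln(671/395) = 79.2 J/K.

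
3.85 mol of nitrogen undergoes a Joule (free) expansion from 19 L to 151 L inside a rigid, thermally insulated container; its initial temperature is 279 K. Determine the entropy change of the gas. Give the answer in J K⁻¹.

ΔS_gas = 66.3 J/K

No heat is exchanged and no work is done, so the ideal-gas temperature stays constant.
Entropy is a state function; using a reversible isothermal path, ΔS_gas = nR ln(V₂/V₁) = 3.85 × 8.314 × ln(151/19) = 66.3 J/K.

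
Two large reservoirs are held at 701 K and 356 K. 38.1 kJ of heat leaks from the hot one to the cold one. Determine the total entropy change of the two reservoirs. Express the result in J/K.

ΔS_total = 52.7 J/K

ΔS_hot = −Q/T_H = −38100/701 = -54.351 J/K and ΔS_cold = +Q/T_C = 38100/356 = 107.02 J/K.
ΔS_total = -54.351 + 107.02 = 52.7 J/K, positive as the second law requires.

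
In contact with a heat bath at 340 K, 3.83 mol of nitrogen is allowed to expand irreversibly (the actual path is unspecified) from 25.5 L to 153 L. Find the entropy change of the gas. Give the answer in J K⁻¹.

Entropy is a state function, so ΔS_gas depends only on the end states.
For an isothermal ideal gas ΔS_gas = nR ln(V₂/V₁) = 3.83 × 8.314 × ln(153/25.5) = 57.1 J/K.

ΔS_gas = 57.1 J/K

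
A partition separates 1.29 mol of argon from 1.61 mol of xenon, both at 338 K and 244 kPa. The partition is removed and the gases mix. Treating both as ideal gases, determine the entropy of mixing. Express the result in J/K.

Mole fractions: x_A = 1.29/2.9 = 0.445, x_B = 0.555.
ΔS_mix = −R(n_A ln x_A + n_B ln x_B) = −8.314 × (1.29 ln 0.445 + 1.61 ln 0.555) = 16.6 J/K.

ΔS_mix = 16.6 J/K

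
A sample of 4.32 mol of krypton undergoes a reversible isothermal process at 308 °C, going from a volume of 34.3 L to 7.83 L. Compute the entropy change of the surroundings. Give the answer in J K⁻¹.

For an isothermal ideal gas ΔS_gas = nR ln(V₂/V₁) = 4.32 × 8.314 × ln(7.83/34.3) = -53.1 J/K.
The process is reversible, so ΔS_surr = −ΔS_gas = 53.1 J/K and ΔS_universe = 0.

ΔS_surr = 53.1 J/K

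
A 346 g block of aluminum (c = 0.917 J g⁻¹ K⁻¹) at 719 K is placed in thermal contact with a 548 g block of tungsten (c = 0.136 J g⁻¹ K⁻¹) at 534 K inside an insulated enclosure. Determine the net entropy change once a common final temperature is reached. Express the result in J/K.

Energy balance: T_f = (m₁c₁T₁ + m₂c₂T₂)/(m₁c₁ + m₂c₂) = 683.81 K.
ΔS₁ = m₁c₁ ln(T_f/T₁) = 317.282 × ln(683.81/719) = -15.92 J/K.
ΔS₂ = m₂c₂ ln(T_f/T₂) = 74.528 × ln(683.81/534) = 18.43 J/K.
ΔS_total = -15.92 + 18.43 = 2.51 J/K.

ΔS_total = 2.51 J/K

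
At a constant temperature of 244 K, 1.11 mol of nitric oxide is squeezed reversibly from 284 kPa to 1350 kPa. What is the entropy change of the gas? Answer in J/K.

For an isothermal ideal gas ΔS_gas = nR ln(P₁/P₂) = 1.11 × 8.314 × ln(284/1350) = -14.4 J/K.

ΔS_gas = -14.4 J/K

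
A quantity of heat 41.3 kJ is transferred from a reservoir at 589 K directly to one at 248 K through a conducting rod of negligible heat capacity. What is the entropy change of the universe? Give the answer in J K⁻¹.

ΔS_hot = −Q/T_H = −41300/589 = -70.12 J/K and ΔS_cold = +Q/T_C = 41300/248 = 166.5 J/K.
ΔS_total = -70.12 + 166.5 = 96.4 J/K, positive as the second law requires.

ΔS_total = 96.4 J/K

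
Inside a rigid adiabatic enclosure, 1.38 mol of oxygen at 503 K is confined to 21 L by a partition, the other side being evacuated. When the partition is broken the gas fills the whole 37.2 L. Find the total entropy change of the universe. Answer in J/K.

ΔS_universe = 6.56 J/K

For an ideal gas in free expansion Q = 0 and W = 0, so T is unchanged.
Entropy is a state function; using a reversible isothermal path, ΔS_gas = nR ln(V₂/V₁) = 1.38 × 8.314 × ln(37.2/21) = 6.56 J/K.
The insulated surroundings exchange no heat, so ΔS_surr = 0 and ΔS_universe = ΔS_gas.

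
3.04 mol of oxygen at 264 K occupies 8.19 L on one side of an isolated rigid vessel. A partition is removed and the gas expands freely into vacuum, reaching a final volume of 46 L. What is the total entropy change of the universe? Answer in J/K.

No heat is exchanged and no work is done, so the ideal-gas temperature stays constant.
Entropy is a state function; using a reversible isothermal path, ΔS_gas = nR ln(V₂/V₁) = 3.04 × 8.314 × ln(46/8.19) = 43.6 J/K.
The insulated surroundings exchange no heat, so ΔS_surr = 0 and ΔS_universe = ΔS_gas.

ΔS_universe = 43.6 J/K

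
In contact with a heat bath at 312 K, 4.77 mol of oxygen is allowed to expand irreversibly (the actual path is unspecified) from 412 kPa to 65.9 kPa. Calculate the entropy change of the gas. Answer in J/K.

Entropy is a state function, so ΔS_gas depends only on the end states.
For an isothermal ideal gas ΔS_gas = nR ln(P₁/P₂) = 4.77 × 8.314 × ln(412/65.9) = 72.7 J/K.

ΔS_gas = 72.7 J/K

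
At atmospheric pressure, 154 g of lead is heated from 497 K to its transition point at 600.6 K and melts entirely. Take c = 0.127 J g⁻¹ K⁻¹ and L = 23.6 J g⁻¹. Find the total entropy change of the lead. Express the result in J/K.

ΔS = 9.75 J/K

Warming step: ΔS₁ = m c ln(T_tr/T_i) = 154 × 0.127 × ln(600.6/497) = 3.703 J/K.
Phase change: ΔS₂ = +mL/T_tr = 154 × 23.6 / 600.6 = 6.051 J/K.
ΔS_total = (3.703) + (6.051) = 9.75 J/K.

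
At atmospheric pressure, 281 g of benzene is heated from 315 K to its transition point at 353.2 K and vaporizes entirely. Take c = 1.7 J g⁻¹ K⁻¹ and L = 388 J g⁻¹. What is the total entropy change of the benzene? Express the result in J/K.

ΔS = 363 J/K

Warming step: ΔS₁ = m c ln(T_tr/T_i) = 281 × 1.7 × ln(353.2/315) = 54.68 J/K.
Phase change: ΔS₂ = +mL/T_tr = 281 × 388 / 353.2 = 308.7 J/K.
ΔS_total = (54.68) + (308.7) = 363 J/K.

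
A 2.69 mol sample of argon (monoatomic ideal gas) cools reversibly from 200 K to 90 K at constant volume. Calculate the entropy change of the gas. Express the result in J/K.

At constant volume, ΔS = nC_V ln(T₂/T₁) with C_V = 3R/2 = 12.47 J mol⁻¹ K⁻¹.
ΔS = 2.69 × 12.47 × ln(90/200) = -26.8 J/K.

ΔS = -26.8 J/K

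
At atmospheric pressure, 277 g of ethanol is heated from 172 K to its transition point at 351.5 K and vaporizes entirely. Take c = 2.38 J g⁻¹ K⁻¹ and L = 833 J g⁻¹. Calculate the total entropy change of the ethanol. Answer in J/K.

ΔS = 1130 J/K

Warming step: ΔS₁ = m c ln(T_tr/T_i) = 277 × 2.38 × ln(351.5/172) = 471.2 J/K.
Phase change: ΔS₂ = +mL/T_tr = 277 × 833 / 351.5 = 656.4 J/K.
ΔS_total = (471.2) + (656.4) = 1130 J/K.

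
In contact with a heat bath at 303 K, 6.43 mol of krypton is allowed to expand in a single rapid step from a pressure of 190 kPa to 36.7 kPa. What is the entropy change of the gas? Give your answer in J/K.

ΔS_gas = 87.9 J/K

Entropy is a state function, so ΔS_gas depends only on the end states.
For an isothermal ideal gas ΔS_gas = nR ln(P₁/P₂) = 6.43 × 8.314 × ln(190/36.7) = 87.9 J/K.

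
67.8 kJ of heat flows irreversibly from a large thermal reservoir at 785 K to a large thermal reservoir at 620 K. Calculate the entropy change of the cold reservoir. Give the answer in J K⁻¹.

ΔS_cold = 109 J/K

The cold reservoir gains heat Q, so ΔS_cold = +Q/T_C = 67800/620 = 109 J/K.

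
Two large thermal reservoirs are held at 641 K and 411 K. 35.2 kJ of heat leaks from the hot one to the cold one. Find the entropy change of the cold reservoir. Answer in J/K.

ΔS_cold = 85.6 J/K

The cold reservoir gains heat Q, so ΔS_cold = +Q/T_C = 35200/411 = 85.6 J/K.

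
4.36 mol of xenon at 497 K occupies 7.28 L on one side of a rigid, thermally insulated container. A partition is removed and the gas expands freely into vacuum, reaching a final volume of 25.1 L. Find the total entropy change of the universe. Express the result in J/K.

For an ideal gas in free expansion Q = 0 and W = 0, so T is unchanged.
Entropy is a state function; using a reversible isothermal path, ΔS_gas = nR ln(V₂/V₁) = 4.36 × 8.314 × ln(25.1/7.28) = 44.9 J/K.
The insulated surroundings exchange no heat, so ΔS_surr = 0 and ΔS_universe = ΔS_gas.

ΔS_universe = 44.9 J/K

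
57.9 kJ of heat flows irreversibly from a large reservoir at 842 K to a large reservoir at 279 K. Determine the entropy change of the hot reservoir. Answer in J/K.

ΔS_hot = -68.8 J/K

The hot reservoir loses heat Q, so ΔS_hot = −Q/T_H = −57900/842 = -68.8 J/K.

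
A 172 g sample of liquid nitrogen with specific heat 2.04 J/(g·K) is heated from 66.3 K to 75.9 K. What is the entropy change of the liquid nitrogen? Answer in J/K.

ΔS = ∫dQ_rev/T = m c ln(T₂/T₁) = 172 × 2.04 × ln(75.9/66.3) = 47.4 J/K.

ΔS = 47.4 J/K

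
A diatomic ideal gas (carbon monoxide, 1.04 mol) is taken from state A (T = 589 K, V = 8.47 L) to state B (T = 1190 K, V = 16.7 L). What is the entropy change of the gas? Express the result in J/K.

ΔS = 21.1 J/K

Entropy is a state function: ΔS = nC_V ln(T₂/T₁) + nR ln(V₂/V₁), with C_V = 5R/2 = 20.79 J mol⁻¹ K⁻¹ for a diatomic ideal gas.
ΔS = 1.04 × [20.79 × ln(1190/589) + 8.314 × ln(16.7/8.47)] = 21.1 J/K.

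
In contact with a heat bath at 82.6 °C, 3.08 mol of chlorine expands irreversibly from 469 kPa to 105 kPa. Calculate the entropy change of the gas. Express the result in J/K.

ΔS_gas = 38.3 J/K

Entropy is a state function, so ΔS_gas depends only on the end states.
For an isothermal ideal gas ΔS_gas = nR ln(P₁/P₂) = 3.08 × 8.314 × ln(469/105) = 38.3 J/K.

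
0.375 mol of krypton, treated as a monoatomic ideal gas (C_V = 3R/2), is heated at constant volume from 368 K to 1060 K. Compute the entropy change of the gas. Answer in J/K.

ΔS = 4.95 J/K

At constant volume, ΔS = nC_V ln(T₂/T₁) with C_V = 3R/2 = 12.47 J mol⁻¹ K⁻¹.
ΔS = 0.375 × 12.47 × ln(1060/368) = 4.95 J/K.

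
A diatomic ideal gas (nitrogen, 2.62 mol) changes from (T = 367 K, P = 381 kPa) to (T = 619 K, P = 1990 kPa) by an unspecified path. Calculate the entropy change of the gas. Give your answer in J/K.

ΔS = 3.84 J/K

ΔS = nC_p ln(T₂/T₁) − nR ln(P₂/P₁), with C_p = 7R/2 = 29.1 J mol⁻¹ K⁻¹ for a diatomic ideal gas.
ΔS = 2.62 × [29.1 × ln(619/367) − 8.314 × ln(1990/381)] = 3.84 J/K.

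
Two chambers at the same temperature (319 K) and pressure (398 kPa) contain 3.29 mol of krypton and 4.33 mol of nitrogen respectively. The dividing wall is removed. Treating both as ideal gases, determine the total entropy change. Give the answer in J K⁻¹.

Mole fractions: x_A = 3.29/7.62 = 0.432, x_B = 0.568.
ΔS_mix = −R(n_A ln x_A + n_B ln x_B) = −8.314 × (3.29 ln 0.432 + 4.33 ln 0.568) = 43.3 J/K.

ΔS_mix = 43.3 J/K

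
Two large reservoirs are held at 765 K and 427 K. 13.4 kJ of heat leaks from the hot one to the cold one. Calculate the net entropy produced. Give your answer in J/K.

ΔS_hot = −Q/T_H = −13400/765 = -17.52 J/K and ΔS_cold = +Q/T_C = 13400/427 = 31.38 J/K.
ΔS_total = -17.52 + 31.38 = 13.9 J/K, positive as the second law requires.

ΔS_total = 13.9 J/K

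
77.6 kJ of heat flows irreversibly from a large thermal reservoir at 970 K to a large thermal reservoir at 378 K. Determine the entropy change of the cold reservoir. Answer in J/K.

The cold reservoir gains heat Q, so ΔS_cold = +Q/T_C = 77600/378 = 205 J/K.

ΔS_cold = 205 J/K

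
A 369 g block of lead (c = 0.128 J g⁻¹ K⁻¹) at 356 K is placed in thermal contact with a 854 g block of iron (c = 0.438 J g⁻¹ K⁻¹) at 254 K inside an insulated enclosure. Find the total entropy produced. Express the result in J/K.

Energy balance: T_f = (m₁c₁T₁ + m₂c₂T₂)/(m₁c₁ + m₂c₂) = 265.44 K.
ΔS₁ = m₁c₁ ln(T_f/T₁) = 47.232 × ln(265.44/356) = -13.865 J/K.
ΔS₂ = m₂c₂ ln(T_f/T₂) = 374.052 × ln(265.44/254) = 16.473 J/K.
ΔS_total = -13.865 + 16.473 = 2.61 J/K.

ΔS_total = 2.61 J/K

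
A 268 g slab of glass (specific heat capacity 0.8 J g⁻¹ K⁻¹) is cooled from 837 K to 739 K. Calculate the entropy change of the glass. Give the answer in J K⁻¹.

ΔS = -26.7 J/K

ΔS = ∫dQ_rev/T = m c ln(T₂/T₁) = 268 × 0.8 × ln(739/837) = -26.7 J/K.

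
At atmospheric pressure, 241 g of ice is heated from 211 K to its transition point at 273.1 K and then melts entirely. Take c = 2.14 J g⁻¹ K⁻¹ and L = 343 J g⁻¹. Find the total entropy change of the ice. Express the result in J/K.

ΔS = 436 J/K

Warming step: ΔS₁ = m c ln(T_tr/T_i) = 241 × 2.14 × ln(273.1/211) = 133.1 J/K.
Phase change: ΔS₂ = +mL/T_tr = 241 × 343 / 273.1 = 302.7 J/K.
ΔS_total = (133.1) + (302.7) = 436 J/K.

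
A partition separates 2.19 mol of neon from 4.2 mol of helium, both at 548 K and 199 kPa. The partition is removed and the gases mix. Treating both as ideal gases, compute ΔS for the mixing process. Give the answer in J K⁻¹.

Mole fractions: x_A = 2.19/6.39 = 0.343, x_B = 0.657.
ΔS_mix = −R(n_A ln x_A + n_B ln x_B) = −8.314 × (2.19 ln 0.343 + 4.2 ln 0.657) = 34.2 J/K.

ΔS_mix = 34.2 J/K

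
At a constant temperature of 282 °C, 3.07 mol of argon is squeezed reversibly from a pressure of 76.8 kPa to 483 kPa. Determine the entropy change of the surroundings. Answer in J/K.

ΔS_surr = 46.9 J/K

For an isothermal ideal gas ΔS_gas = nR ln(P₁/P₂) = 3.07 × 8.314 × ln(76.8/483) = -46.9 J/K.
The process is reversible, so ΔS_surr = −ΔS_gas = 46.9 J/K and ΔS_universe = 0.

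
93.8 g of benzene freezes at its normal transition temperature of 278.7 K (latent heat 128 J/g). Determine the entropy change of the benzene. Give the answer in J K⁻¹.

ΔS = -43.1 J/K

Heat released by the substance: Q = −mL = −93.8 × 128 = −12006.4 J.
At constant T, ΔS = Q_rev/T = −12006.4 / 278.7 = -43.1 J/K.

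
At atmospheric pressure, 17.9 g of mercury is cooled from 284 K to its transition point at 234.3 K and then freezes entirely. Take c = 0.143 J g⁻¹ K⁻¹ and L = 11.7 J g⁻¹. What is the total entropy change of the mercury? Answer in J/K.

Cooling step: ΔS₁ = m c ln(T_tr/T_i) = 17.9 × 0.143 × ln(234.3/284) = -0.4924 J/K.
Phase change: ΔS₂ = −mL/T_tr = −17.9 × 11.7 / 234.3 = -0.8939 J/K.
ΔS_total = (-0.4924) + (-0.8939) = -1.39 J/K.

ΔS = -1.39 J/K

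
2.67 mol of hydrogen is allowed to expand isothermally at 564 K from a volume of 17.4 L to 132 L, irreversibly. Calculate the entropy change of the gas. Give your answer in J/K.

Entropy is a state function, so ΔS_gas depends only on the end states.
For an isothermal ideal gas ΔS_gas = nR ln(V₂/V₁) = 2.67 × 8.314 × ln(132/17.4) = 45 J/K.

ΔS_gas = 45 J/K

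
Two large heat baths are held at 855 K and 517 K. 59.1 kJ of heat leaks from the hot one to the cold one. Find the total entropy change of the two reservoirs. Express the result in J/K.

ΔS_total = 45.2 J/K

ΔS_hot = −Q/T_H = −59100/855 = -69.12 J/K and ΔS_cold = +Q/T_C = 59100/517 = 114.3 J/K.
ΔS_total = -69.12 + 114.3 = 45.2 J/K, positive as the second law requires.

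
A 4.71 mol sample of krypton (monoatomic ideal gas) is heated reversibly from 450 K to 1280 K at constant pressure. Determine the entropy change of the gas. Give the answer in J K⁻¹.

ΔS = 102 J/K

At constant pressure, ΔS = nC_p ln(T₂/T₁) with C_p = 5R/2 = 20.79 J mol⁻¹ K⁻¹.
ΔS = 4.71 × 20.79 × ln(1280/450) = 102 J/K.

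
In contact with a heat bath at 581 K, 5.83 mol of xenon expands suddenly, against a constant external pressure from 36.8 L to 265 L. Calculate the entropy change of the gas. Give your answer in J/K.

ΔS_gas = 95.7 J/K

Entropy is a state function, so ΔS_gas depends only on the end states.
For an isothermal ideal gas ΔS_gas = nR ln(V₂/V₁) = 5.83 × 8.314 × ln(265/36.8) = 95.7 J/K.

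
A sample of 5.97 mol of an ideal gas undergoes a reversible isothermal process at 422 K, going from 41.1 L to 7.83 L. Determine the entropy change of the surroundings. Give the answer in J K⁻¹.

ΔS_surr = 82.3 J/K

For an isothermal ideal gas ΔS_gas = nR ln(V₂/V₁) = 5.97 × 8.314 × ln(7.83/41.1) = -82.3 J/K.
The process is reversible, so ΔS_surr = −ΔS_gas = 82.3 J/K and ΔS_universe = 0.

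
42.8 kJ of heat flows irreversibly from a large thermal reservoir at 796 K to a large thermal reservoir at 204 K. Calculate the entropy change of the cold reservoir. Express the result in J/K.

ΔS_cold = 210 J/K

The cold reservoir gains heat Q, so ΔS_cold = +Q/T_C = 42800/204 = 210 J/K.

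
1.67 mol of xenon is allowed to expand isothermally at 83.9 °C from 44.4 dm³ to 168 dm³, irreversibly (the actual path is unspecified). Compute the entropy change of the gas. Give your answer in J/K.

Entropy is a state function, so ΔS_gas depends only on the end states.
For an isothermal ideal gas ΔS_gas = nR ln(V₂/V₁) = 1.67 × 8.314 × ln(168/44.4) = 18.5 J/K.

ΔS_gas = 18.5 J/K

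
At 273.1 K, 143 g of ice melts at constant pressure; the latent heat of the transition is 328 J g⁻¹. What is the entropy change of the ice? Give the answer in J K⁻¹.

Heat absorbed by the substance: Q = mL = 143 × 328 = 46904 J.
At constant T, ΔS = Q_rev/T = 46904 / 273.1 = 172 J/K.

ΔS = 172 J/K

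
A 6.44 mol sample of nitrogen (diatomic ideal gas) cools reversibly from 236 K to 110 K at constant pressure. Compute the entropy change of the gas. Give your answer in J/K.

ΔS = -143 J/K

At constant pressure, ΔS = nC_p ln(T₂/T₁) with C_p = 7R/2 = 29.1 J mol⁻¹ K⁻¹.
ΔS = 6.44 × 29.1 × ln(110/236) = -143 J/K.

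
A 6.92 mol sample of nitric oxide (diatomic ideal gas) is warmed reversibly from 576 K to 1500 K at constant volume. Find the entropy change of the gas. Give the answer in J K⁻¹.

ΔS = 138 J/K

At constant volume, ΔS = nC_V ln(T₂/T₁) with C_V = 5R/2 = 20.79 J mol⁻¹ K⁻¹.
ΔS = 6.92 × 20.79 × ln(1500/576) = 138 J/K.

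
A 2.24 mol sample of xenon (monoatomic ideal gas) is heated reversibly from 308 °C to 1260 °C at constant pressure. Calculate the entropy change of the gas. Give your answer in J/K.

In kelvin: T₁ = 581.15 K, T₂ = 1533.15 K. At constant pressure, ΔS = nC_p ln(T₂/T₁) with C_p = 5R/2 = 20.79 J mol⁻¹ K⁻¹.
ΔS = 2.24 × 20.79 × ln(1533.15/581.15) = 45.2 J/K.

ΔS = 45.2 J/K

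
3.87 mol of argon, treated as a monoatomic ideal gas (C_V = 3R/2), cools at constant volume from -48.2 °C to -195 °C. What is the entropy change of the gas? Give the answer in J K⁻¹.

ΔS = -51 J/K

In kelvin: T₁ = 224.95 K, T₂ = 78.15 K. At constant volume, ΔS = nC_V ln(T₂/T₁) with C_V = 3R/2 = 12.47 J mol⁻¹ K⁻¹.
ΔS = 3.87 × 12.47 × ln(78.15/224.95) = -51 J/K.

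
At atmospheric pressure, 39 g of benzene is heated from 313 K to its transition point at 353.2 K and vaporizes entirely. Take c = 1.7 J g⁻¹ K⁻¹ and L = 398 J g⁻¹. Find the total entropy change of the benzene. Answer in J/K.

ΔS = 52 J/K

Warming step: ΔS₁ = m c ln(T_tr/T_i) = 39 × 1.7 × ln(353.2/313) = 8.011 J/K.
Phase change: ΔS₂ = +mL/T_tr = 39 × 398 / 353.2 = 43.95 J/K.
ΔS_total = (8.011) + (43.95) = 52 J/K.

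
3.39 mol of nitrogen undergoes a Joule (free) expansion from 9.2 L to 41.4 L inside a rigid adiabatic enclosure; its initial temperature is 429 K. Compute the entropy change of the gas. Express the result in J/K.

ΔS_gas = 42.4 J/K

No heat is exchanged and no work is done, so the ideal-gas temperature stays constant.
Entropy is a state function; using a reversible isothermal path, ΔS_gas = nR ln(V₂/V₁) = 3.39 × 8.314 × ln(41.4/9.2) = 42.4 J/K.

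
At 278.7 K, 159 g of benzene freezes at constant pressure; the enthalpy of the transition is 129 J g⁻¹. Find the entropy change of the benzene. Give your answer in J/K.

ΔS = -73.6 J/K

Heat released by the substance: Q = −mL = −159 × 129 = −20511 J.
At constant T, ΔS = Q_rev/T = −20511 / 278.7 = -73.6 J/K.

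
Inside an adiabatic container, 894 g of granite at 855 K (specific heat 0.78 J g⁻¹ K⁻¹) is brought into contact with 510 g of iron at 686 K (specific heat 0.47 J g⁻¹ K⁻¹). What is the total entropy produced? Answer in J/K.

Energy balance: T_f = (m₁c₁T₁ + m₂c₂T₂)/(m₁c₁ + m₂c₂) = 811.77 K.
ΔS₁ = m₁c₁ ln(T_f/T₁) = 697.32 × ln(811.77/855) = -36.18 J/K.
ΔS₂ = m₂c₂ ln(T_f/T₂) = 239.7 × ln(811.77/686) = 40.35 J/K.
ΔS_total = -36.18 + 40.35 = 4.17 J/K.

ΔS_total = 4.17 J/K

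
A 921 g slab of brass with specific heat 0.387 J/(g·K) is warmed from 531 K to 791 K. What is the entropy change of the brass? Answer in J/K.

ΔS = ∫dQ_rev/T = m c ln(T₂/T₁) = 921 × 0.387 × ln(791/531) = 142 J/K.

ΔS = 142 J/K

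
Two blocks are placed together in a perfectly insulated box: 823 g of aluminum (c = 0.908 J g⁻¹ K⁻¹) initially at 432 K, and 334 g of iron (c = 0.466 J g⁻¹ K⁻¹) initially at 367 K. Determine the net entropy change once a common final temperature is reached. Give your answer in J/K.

ΔS_total = 1.65 J/K

Energy balance: T_f = (m₁c₁T₁ + m₂c₂T₂)/(m₁c₁ + m₂c₂) = 420.8 K.
ΔS₁ = m₁c₁ ln(T_f/T₁) = 747.284 × ln(420.8/432) = -19.64 J/K.
ΔS₂ = m₂c₂ ln(T_f/T₂) = 155.644 × ln(420.8/367) = 21.29 J/K.
ΔS_total = -19.64 + 21.29 = 1.65 J/K.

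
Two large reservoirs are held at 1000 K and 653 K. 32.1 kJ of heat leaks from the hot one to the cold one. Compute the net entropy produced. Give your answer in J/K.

ΔS_hot = −Q/T_H = −32100/1000 = -32.1 J/K and ΔS_cold = +Q/T_C = 32100/653 = 49.16 J/K.
ΔS_total = -32.1 + 49.16 = 17.1 J/K, positive as the second law requires.

ΔS_total = 17.1 J/K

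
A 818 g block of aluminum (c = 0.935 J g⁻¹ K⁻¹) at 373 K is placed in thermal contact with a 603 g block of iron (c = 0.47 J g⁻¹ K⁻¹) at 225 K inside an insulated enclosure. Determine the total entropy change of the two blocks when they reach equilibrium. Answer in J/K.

Energy balance: T_f = (m₁c₁T₁ + m₂c₂T₂)/(m₁c₁ + m₂c₂) = 332.99 K.
ΔS₁ = m₁c₁ ln(T_f/T₁) = 764.83 × ln(332.99/373) = -86.79 J/K.
ΔS₂ = m₂c₂ ln(T_f/T₂) = 283.41 × ln(332.99/225) = 111.1 J/K.
ΔS_total = -86.79 + 111.1 = 24.3 J/K.

ΔS_total = 24.3 J/K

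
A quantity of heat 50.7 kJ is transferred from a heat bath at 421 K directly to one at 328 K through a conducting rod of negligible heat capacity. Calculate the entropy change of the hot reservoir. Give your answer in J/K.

The hot reservoir loses heat Q, so ΔS_hot = −Q/T_H = −50700/421 = -120 J/K.

ΔS_hot = -120 J/K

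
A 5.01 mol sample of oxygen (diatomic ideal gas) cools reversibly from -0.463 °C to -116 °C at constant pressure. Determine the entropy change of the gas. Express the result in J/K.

In kelvin: T₁ = 272.687 K, T₂ = 157.15 K. At constant pressure, ΔS = nC_p ln(T₂/T₁) with C_p = 7R/2 = 29.1 J mol⁻¹ K⁻¹.
ΔS = 5.01 × 29.1 × ln(157.15/272.687) = -80.3 J/K.

ΔS = -80.3 J/K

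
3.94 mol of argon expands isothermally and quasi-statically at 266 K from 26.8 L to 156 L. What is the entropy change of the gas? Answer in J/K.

ΔS_gas = 57.7 J/K

For an isothermal ideal gas ΔS_gas = nR ln(V₂/V₁) = 3.94 × 8.314 × ln(156/26.8) = 57.7 J/K.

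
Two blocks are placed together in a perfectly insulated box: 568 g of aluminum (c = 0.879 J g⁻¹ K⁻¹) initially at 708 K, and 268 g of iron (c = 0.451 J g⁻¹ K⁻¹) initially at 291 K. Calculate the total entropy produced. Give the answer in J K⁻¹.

ΔS_total = 31.8 J/K

Energy balance: T_f = (m₁c₁T₁ + m₂c₂T₂)/(m₁c₁ + m₂c₂) = 626.72 K.
ΔS₁ = m₁c₁ ln(T_f/T₁) = 499.272 × ln(626.72/708) = -60.879 J/K.
ΔS₂ = m₂c₂ ln(T_f/T₂) = 120.868 × ln(626.72/291) = 92.728 J/K.
ΔS_total = -60.879 + 92.728 = 31.8 J/K.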